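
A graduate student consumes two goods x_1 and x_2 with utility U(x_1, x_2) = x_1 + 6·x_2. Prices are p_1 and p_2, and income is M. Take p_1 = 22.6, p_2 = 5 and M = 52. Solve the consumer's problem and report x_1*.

Linear utility — the consumer picks whichever good has higher MU/price: 1/22.6 = 0.0442 vs 6/5 = 1.2.
x_2 gives more utility per dollar, so spend all income on x_2: x_2* = M/p_2, x_1* = 0.
Numerically: x_1* = 0, x_2* = 10.4.

x_1* = 0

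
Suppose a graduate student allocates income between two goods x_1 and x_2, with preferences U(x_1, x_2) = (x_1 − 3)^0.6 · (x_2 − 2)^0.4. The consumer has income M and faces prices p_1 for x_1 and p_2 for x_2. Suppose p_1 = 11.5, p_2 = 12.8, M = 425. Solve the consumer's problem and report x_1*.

x_1* = 22.0383

This is Cobb-Douglas in (x_1−3, x_2−2): tangency gives 0.6·p_2·(x_2−2) = 0.4·p_1·(x_1−3).
After buying the subsistence bundle (3, 2), a share 0.6 of the remaining income goes to x_1: x_1* = 3 + 0.6·(M − 3p_1 − 2p_2)/p_1.
Discretionary income = 425 − 3·11.5 − 2·12.8 = 364.9; x_1* = 3 + 0.6·364.9/11.5 = 22.0383.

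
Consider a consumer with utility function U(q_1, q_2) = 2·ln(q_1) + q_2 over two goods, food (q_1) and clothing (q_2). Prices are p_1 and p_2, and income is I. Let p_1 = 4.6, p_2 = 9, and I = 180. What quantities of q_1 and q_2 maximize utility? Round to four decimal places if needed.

MU_q_1 = 2/q_1, MU_q_2 = 1. Tangency: 2/q_1 = p_1/p_2.
So q_1*(p_1,p_2) = 2·p_2/p_1, independent of income; and q_2* = (I − 2·p_2)/p_2.
At the given prices: q_1* = 2·9/4.6 = 3.913, and q_2* = 18.

q_1* = 3.913, q_2* = 18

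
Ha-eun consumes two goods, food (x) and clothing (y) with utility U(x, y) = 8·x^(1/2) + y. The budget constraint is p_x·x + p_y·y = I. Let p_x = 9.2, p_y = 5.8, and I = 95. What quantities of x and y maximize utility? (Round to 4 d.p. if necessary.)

x* = 6.3592, y* = 6.2924

Set MRS = p_x/p_y: 4·x^(−1/2) = p_x/p_y.
Solve: √x = 4·p_y/p_x, so x*(p_x,p_y) = (4·p_y/p_x)², and y* = (I − p_x·x*)/p_y.
Plugging in: x* = (4·5.8/9.2)² = 6.3592, y* = 6.2924.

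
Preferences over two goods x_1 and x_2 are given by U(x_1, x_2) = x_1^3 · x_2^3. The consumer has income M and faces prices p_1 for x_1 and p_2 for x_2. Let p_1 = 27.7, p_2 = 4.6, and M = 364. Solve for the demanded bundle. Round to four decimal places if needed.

x_1* = 6.5704, x_2* = 39.5652

Tangency: MRS = x_2/x_1 = p_1/p_2.
Rearranging, p_2·x_2 = p_1·x_1. Substituting into the budget gives p_1·x_1·(1 + 1) = M.
Demand: x_1*(p_1,p_2,M) = 0.5·M/p_1 and x_2* = 0.5·M/p_2.
At p_1=27.7, p_2=4.6, M=364: x_1* = 0.5·364/27.7 = 6.5704, x_2* = 39.5652.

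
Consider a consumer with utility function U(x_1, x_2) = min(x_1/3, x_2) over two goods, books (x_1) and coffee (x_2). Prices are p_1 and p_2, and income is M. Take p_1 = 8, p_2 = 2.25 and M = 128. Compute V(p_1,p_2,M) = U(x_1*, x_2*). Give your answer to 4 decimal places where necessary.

V = 4.8762

With perfect complements, no substitution: consume in ratio x_1:x_2 = 3:1.
Budget: p_1·x_1 + p_2·(1/3)·x_1 = M, so (3·p_1 + p_2)·x_1 = 3·M.
Demand: x_1*(p_1,p_2,M) = 3·M/(3·p_1 + p_2), x_2* = M/(3·p_1 + p_2).
Here 3·8 + 2.25 = 26.25, giving x_1* = 14.6286 and x_2* = 4.8762.
Utility at the optimum: U(14.6286, 4.8762) = 4.8762.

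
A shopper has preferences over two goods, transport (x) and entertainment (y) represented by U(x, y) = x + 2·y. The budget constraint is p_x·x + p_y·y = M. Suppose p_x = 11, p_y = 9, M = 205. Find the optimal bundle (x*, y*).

Linear utility — the consumer picks whichever good has higher MU/price: 1/11 = 0.0909 vs 2/9 = 0.2222.
y gives more utility per dollar, so spend all income on y: y* = M/p_y, x* = 0.
Numerically: x* = 0, y* = 22.7778.

x* = 0, y* = 22.7778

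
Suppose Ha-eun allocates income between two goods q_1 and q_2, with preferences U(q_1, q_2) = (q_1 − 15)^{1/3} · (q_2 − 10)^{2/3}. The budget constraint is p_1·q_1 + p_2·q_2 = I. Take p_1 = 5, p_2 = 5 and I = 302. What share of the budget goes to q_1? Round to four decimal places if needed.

Let q_1' = q_1−15, q_2' = q_2−10. MRS = (1/2)·q_2'/q_1' = p_1/p_2.
Substituting into the budget: q_1* = 15 + 1/3·(I − 15·p_1 − 10·p_2)/p_1, and q_2* = 10 + 2/3·(…)/p_2.
Discretionary income = 302 − 15·5 − 10·5 = 177; q_1* = 15 + 1/3·177/5 = 26.8; q_2* = 10 + 2/3·177/5 = 33.6.
Expenditure on q_1: 5·26.8 = 134; share = 0.4437.

share on q_1 = 0.4437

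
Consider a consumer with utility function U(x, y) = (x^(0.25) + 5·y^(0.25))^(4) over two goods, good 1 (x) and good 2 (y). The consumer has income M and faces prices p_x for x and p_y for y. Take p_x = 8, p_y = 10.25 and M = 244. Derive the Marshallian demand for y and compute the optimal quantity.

MRS = MU_x/MU_y = (1/5)·(y/x)^(0.75). Set equal to p_x/p_y.
Solve for the ratio: y/x = [5·p_x/p_y]^(4/3).
Substitute y = (y/x)·x into the budget: x* = M/(p_x + p_y·(y/x)).
Numerically y/x = 6.143957, so x* = 244/(8 + 10.25·6.143957) = 3.4378 and y* = 6.143957·3.4378 = 21.1217.

y* = 21.1217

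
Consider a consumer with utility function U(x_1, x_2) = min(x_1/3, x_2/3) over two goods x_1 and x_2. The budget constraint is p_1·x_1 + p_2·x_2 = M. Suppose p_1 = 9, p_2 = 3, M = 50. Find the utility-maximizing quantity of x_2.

x_2* = 4.1667

Leontief preferences: the optimum is at the kink where x_1/3 = x_2/3, i.e. x_2 = x_1.
Budget: p_1·x_1 + p_2·x_1 = M, so (3·p_1 + 3·p_2)·x_1 = 3·M.
Demand: x_1*(p_1,p_2,M) = 3·M/(3·p_1 + 3·p_2), x_2* = 3·M/(3·p_1 + 3·p_2).
Here 3·9 + 3·3 = 36, giving x_2* = 4.1667.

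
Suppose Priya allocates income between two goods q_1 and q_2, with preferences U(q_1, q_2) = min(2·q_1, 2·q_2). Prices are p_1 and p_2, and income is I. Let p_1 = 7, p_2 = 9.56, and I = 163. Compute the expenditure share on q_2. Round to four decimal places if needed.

share on q_2 = 0.5773

Demand: q_1*(p_1,p_2,I) = 2·I/(2·p_1 + 2·p_2), q_2* = 2·I/(2·p_1 + 2·p_2).
Here 2·7 + 2·9.56 = 33.12, giving q_1* = 9.843 and q_2* = 9.843.
Expenditure on q_2: 9.56·9.843 = 94.099; share = 0.5773.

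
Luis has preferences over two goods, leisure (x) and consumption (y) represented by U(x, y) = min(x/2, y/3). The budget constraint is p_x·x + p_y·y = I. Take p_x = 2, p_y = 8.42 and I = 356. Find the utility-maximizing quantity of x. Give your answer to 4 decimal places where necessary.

x* = 24.3336

Leontief preferences: the optimum is at the kink where x/2 = y/3, i.e. y = (3/2)·x.
Budget: p_x·x + p_y·(3/2)·x = I, so (2·p_x + 3·p_y)·x = 2·I.
Demand: x*(p_x,p_y,I) = 2·I/(2·p_x + 3·p_y), y* = 3·I/(2·p_x + 3·p_y).
Here 2·2 + 3·8.42 = 29.26, giving x* = 24.3336.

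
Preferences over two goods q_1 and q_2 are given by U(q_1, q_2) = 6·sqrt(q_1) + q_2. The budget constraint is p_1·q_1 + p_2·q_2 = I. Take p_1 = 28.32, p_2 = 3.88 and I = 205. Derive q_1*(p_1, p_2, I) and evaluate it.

q_1* = 0.1689

Thus q_1* = (3·p_2/p_1)² — independent of I — with the rest of income spent on q_2.
Plugging in: q_1* = (3·3.88/28.32)² = 0.1689.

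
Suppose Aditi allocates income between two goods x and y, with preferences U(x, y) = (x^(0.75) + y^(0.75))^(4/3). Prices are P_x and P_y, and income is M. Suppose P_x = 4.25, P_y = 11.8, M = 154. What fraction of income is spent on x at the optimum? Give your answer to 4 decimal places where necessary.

share on x = 0.9554

From the CES first-order condition, (y/x)^(0.25) = P_x/P_y.
Hence y/x = (P_x/P_y)^(1/(0.25)), i.e. raised to the 4 power.
Substitute y = (y/x)·x into the budget: x* = M/(P_x + P_y·(y/x)).
Numerically y/x = 0.016828, so x* = 154/(4.25 + 11.8·0.016828) = 34.6179 and y* = 0.016828·34.6179 = 0.5825.
Expenditure on x: 4.25·34.6179 = 147.126; share = 0.9554.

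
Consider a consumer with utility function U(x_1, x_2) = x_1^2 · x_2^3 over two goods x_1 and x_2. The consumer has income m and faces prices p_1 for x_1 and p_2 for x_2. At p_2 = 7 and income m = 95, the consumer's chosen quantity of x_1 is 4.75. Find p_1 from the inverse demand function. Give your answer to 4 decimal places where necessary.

p_1 = 8

The MRS is (2/3)·x_2/x_1. Set MRS = p_1/p_2.
So 2·p_2·x_2 = 3·p_1·x_1; combined with the budget, a share 0.4 of income goes to x_1.
Demand: x_1*(p_1,p_2,m) = 0.4·m/p_1 and x_2* = 0.6·m/p_2.
Set x_1* = 4.75 in the demand function and solve for p_1: p_1 = 8.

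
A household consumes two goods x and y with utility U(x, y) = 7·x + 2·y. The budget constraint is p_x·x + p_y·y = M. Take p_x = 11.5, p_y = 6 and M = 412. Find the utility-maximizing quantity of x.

Perfect substitutes: compare marginal utility per dollar. 7/p_x vs 2/p_y → 0.6087 vs 0.3333.
x gives more utility per dollar, so spend all income on x: x* = M/p_x, y* = 0.
Numerically: x* = 35.8261, y* = 0.

x* = 35.8261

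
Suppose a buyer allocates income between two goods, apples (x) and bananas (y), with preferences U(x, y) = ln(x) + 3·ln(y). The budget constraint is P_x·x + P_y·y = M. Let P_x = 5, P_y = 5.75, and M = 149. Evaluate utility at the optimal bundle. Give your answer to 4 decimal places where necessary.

MU_x/MU_y = (y)/(3·x); tangency sets this equal to P_x/P_y.
Rearranging, P_y·y = 3·P_x·x. Substituting into the budget gives P_x·x·(1 + 3) = M.
Demand: x*(P_x,P_y,M) = 0.25·M/P_x and y* = 0.75·M/P_y.
At P_x=5, P_y=5.75, M=149: x* = 0.25·149/5 = 7.45, y* = 19.4348.
Utility at the optimum: U(7.45, 19.4348) = 10.9094.

V = 10.9094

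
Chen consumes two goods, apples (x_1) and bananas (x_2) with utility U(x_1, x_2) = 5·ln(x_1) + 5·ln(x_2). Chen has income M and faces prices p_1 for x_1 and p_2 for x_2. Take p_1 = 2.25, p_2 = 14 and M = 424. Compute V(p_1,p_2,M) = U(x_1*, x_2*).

The MRS is x_2/x_1. Set MRS = p_1/p_2.
Rearranging, p_2·x_2 = p_1·x_1. Substituting into the budget gives p_1·x_1·(1 + 1) = M.
Demand: x_1*(p_1,p_2,M) = 0.5·M/p_1 and x_2* = 0.5·M/p_2.
At p_1=2.25, p_2=14, M=424: x_1* = 0.5·424/2.25 = 94.2222, x_2* = 15.1429.
Utility at the optimum: U(94.2222, 15.1429) = 36.3159.

V = 36.3159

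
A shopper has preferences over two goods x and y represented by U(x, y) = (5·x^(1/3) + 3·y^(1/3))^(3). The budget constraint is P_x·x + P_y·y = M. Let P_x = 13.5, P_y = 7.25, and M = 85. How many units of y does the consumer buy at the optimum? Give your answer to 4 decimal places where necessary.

MU_x ∝ 5·x^(-2/3), MU_y ∝ 3·y^(-2/3), so MRS = (5/3)·(y/x)^(2/3) = P_x/P_y.
Solve for the ratio: y/x = [(3/5)·P_x/P_y]^(1.5).
With the ratio pinned down, the budget gives x* = M/(P_x + P_y·(y/x)) and y* = (y/x)·x*.
Numerically y/x = 1.18092, so x* = 85/(13.5 + 7.25·1.18092) = 3.8528 and y* = 1.18092·3.8528 = 4.5499.

y* = 4.5499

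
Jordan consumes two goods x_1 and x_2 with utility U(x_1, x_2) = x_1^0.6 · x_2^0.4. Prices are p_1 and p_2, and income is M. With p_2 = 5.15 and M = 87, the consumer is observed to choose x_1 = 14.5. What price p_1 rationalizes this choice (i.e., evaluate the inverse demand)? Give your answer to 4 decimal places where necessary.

Tangency: MRS = (3/2)·x_2/x_1 = p_1/p_2.
So 0.6·p_2·x_2 = 0.4·p_1·x_1; combined with the budget, a share 0.6 of income goes to x_1.
Demand: x_1*(p_1,p_2,M) = 0.6·M/p_1 and x_2* = 0.4·M/p_2.
Set x_1* = 14.5 in the demand function and solve for p_1: p_1 = 3.6.

p_1 = 3.6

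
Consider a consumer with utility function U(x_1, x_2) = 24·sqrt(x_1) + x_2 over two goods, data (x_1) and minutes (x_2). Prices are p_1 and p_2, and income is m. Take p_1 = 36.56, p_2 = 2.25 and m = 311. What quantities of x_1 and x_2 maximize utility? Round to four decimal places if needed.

x_1* = 0.5454, x_2* = 129.3601

Utility is quasi-linear in x_2; the FOC for x_1 is 12/√x_1 = p_1/p_2.
Thus x_1* = (12·p_2/p_1)² — independent of m — with the rest of income spent on x_2.
Plugging in: x_1* = (12·2.25/36.56)² = 0.5454, x_2* = 129.3601.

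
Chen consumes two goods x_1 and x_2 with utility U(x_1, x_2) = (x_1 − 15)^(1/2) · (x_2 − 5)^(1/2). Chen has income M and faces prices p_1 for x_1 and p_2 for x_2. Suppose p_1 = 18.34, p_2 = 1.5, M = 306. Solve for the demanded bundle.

x_1* = 15.6379, x_2* = 12.8

MRS = (x_2−5)/(x_1−15). Tangency with p_1/p_2 gives x_2−5 = (p_1/p_2)·(x_1−15).
After buying the subsistence bundle (15, 5), a share 0.5 of the remaining income goes to x_1: x_1* = 15 + 0.5·(M − 15p_1 − 5p_2)/p_1.
Discretionary income = 306 − 15·18.34 − 5·1.5 = 23.4; x_1* = 15 + 0.5·23.4/18.34 = 15.6379; x_2* = 5 + 0.5·23.4/1.5 = 12.8.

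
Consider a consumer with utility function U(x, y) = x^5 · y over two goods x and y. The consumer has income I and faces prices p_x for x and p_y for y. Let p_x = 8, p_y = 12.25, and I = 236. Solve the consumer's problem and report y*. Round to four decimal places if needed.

y* = 3.2109

At p_x=8, p_y=12.25, I=236: y* = 1/6·236/12.25 = 3.2109.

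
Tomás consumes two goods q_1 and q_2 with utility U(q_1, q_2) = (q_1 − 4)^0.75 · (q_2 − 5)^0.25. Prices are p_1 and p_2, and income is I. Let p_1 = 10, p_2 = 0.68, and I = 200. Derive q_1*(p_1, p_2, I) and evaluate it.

Discretionary income = 200 − 4·10 − 5·0.68 = 156.6; q_1* = 4 + 0.75·156.6/10 = 15.745.

q_1* = 15.745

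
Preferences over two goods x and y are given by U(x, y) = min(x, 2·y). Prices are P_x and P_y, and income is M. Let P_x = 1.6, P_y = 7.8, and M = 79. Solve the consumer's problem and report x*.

Here 2·1.6 + 7.8 = 11, giving x* = 14.3636.

x* = 14.3636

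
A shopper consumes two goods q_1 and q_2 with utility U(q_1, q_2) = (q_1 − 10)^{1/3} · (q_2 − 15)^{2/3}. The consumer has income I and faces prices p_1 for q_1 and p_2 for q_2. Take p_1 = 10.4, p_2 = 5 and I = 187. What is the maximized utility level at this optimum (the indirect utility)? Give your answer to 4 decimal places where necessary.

MRS = (1/2)·(q_2−15)/(q_1−10). Tangency with p_1/p_2 gives q_2−15 = 2·(p_1/p_2)·(q_1−10).
Substituting into the budget: q_1* = 10 + 1/3·(I − 10·p_1 − 15·p_2)/p_1, and q_2* = 15 + 2/3·(…)/p_2.
Discretionary income = 187 − 10·10.4 − 15·5 = 8; q_1* = 10 + 1/3·8/10.4 = 10.2564; q_2* = 15 + 2/3·8/5 = 16.0667.
Utility at the optimum: U(10.2564, 16.0667) = 0.6632.

V = 0.6632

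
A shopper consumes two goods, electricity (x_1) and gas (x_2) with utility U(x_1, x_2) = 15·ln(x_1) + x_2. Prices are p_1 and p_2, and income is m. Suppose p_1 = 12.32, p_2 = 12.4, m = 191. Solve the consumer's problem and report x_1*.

MU_x_1 = 15/x_1, MU_x_2 = 1. Tangency: 15/x_1 = p_1/p_2.
So x_1*(p_1,p_2) = 15·p_2/p_1, independent of income; and x_2* = (m − 15·p_2)/p_2.
At the given prices: x_1* = 15·12.4/12.32 = 15.0974.

x_1* = 15.0974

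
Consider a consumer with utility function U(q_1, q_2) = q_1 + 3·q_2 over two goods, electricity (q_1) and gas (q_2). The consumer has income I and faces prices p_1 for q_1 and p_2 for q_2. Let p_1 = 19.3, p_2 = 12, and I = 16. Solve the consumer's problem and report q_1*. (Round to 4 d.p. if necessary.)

q_1* = 0

Linear utility — the consumer picks whichever good has higher MU/price: 1/19.3 = 0.0518 vs 3/12 = 0.25.
q_2 gives more utility per dollar, so spend all income on q_2: q_2* = I/p_2, q_1* = 0.
Numerically: q_1* = 0, q_2* = 1.3333.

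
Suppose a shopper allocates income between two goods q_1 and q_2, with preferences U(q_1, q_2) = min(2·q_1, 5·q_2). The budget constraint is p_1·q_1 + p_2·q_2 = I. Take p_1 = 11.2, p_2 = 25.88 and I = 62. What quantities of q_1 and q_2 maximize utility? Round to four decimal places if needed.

q_1* = 2.8768, q_2* = 1.1507

With perfect complements, no substitution: consume in ratio q_1:q_2 = 5:2.
Budget: p_1·q_1 + p_2·(2/5)·q_1 = I, so (5·p_1 + 2·p_2)·q_1 = 5·I.
Demand: q_1*(p_1,p_2,I) = 5·I/(5·p_1 + 2·p_2), q_2* = 2·I/(5·p_1 + 2·p_2).
Here 5·11.2 + 2·25.88 = 107.76, giving q_1* = 2.8768 and q_2* = 1.1507.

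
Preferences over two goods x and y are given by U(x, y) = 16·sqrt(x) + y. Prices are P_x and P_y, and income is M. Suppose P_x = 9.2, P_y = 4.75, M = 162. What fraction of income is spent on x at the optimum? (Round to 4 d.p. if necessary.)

share on x = 0.9689

Utility is quasi-linear in y; the FOC for x is 8/√x = P_x/P_y.
Thus x* = (8·P_y/P_x)² — independent of M — with the rest of income spent on y.
Plugging in: x* = (8·4.75/9.2)² = 17.0605, y* = 1.0618.
Expenditure on x: 9.2·17.0605 = 156.9565; share = 0.9689.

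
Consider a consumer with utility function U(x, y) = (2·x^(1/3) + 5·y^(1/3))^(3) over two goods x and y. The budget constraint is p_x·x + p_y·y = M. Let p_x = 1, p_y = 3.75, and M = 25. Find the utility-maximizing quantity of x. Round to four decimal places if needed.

MRS = MU_x/MU_y = (2/5)·(y/x)^(2/3). Set equal to p_x/p_y.
Hence y/x = ((5/2)·p_x/p_y)^(1/(2/3)), i.e. raised to the 1.5 power.
With the ratio pinned down, the budget gives x* = M/(p_x + p_y·(y/x)) and y* = (y/x)·x*.
Numerically y/x = 0.544331, so x* = 25/(1 + 3.75·0.544331) = 8.2203.

x* = 8.2203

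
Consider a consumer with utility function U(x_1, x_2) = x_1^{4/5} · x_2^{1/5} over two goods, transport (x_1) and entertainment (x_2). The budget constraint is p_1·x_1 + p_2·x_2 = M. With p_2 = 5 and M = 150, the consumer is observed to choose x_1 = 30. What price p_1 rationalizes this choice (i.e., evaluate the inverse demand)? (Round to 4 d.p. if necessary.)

Tangency: MRS = 4·x_2/x_1 = p_1/p_2.
So 0.8·p_2·x_2 = 0.2·p_1·x_1; combined with the budget, a share 0.8 of income goes to x_1.
Demand: x_1*(p_1,p_2,M) = 0.8·M/p_1 and x_2* = 0.2·M/p_2.
Set x_1* = 30 in the demand function and solve for p_1: p_1 = 4.

p_1 = 4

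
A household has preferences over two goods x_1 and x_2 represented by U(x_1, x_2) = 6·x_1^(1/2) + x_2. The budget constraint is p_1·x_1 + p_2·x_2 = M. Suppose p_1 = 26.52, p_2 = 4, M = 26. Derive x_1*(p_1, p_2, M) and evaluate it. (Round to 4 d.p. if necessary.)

x_1* = 0.2047

MU_x_1 = 3/√x_1, MU_x_2 = 1. Tangency: 3/√x_1 = p_1/p_2.
Solve: √x_1 = 3·p_2/p_1, so x_1*(p_1,p_2) = (3·p_2/p_1)², and x_2* = (M − p_1·x_1*)/p_2.
Plugging in: x_1* = (3·4/26.52)² = 0.2047.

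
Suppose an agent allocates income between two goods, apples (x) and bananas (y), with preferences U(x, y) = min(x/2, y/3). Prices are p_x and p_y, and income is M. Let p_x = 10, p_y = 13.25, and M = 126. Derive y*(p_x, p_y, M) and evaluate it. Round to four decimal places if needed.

y* = 6.3264

Here 2·10 + 3·13.25 = 59.75, giving y* = 6.3264.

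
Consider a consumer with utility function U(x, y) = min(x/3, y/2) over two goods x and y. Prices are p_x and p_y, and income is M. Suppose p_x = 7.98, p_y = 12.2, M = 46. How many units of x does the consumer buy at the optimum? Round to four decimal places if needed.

Leontief preferences: the optimum is at the kink where x/3 = y/2, i.e. y = (2/3)·x.
Budget: p_x·x + p_y·(2/3)·x = M, so (3·p_x + 2·p_y)·x = 3·M.
Demand: x*(p_x,p_y,M) = 3·M/(3·p_x + 2·p_y), y* = 2·M/(3·p_x + 2·p_y).
Here 3·7.98 + 2·12.2 = 48.34, giving x* = 2.8548.

x* = 2.8548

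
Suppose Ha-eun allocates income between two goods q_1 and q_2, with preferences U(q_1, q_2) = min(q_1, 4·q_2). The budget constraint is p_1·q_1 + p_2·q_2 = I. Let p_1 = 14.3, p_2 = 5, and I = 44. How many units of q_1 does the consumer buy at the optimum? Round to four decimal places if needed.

With perfect complements, no substitution: consume in ratio q_1:q_2 = 4:1.
Budget: p_1·q_1 + p_2·(1/4)·q_1 = I, so (4·p_1 + p_2)·q_1 = 4·I.
Demand: q_1*(p_1,p_2,I) = 4·I/(4·p_1 + p_2), q_2* = I/(4·p_1 + p_2).
Here 4·14.3 + 5 = 62.2, giving q_1* = 2.8296.

q_1* = 2.8296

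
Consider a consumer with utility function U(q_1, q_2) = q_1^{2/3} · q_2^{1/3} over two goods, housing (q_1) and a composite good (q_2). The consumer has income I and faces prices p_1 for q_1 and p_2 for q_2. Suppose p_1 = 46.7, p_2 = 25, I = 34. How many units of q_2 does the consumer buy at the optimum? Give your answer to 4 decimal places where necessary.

Demand: q_1*(p_1,p_2,I) = 2/3·I/p_1 and q_2* = 1/3·I/p_2.
At p_1=46.7, p_2=25, I=34: q_2* = 1/3·34/25 = 0.4533.

q_2* = 0.4533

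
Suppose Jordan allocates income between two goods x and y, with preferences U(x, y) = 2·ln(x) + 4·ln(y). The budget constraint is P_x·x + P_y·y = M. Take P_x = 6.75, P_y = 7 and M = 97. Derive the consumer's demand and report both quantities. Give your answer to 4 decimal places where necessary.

Tangency: MRS = (1/2)·y/x = P_x/P_y.
So 2·P_y·y = 4·P_x·x; combined with the budget, a share 1/3 of income goes to x.
Demand: x*(P_x,P_y,M) = 1/3·M/P_x and y* = 2/3·M/P_y.
At P_x=6.75, P_y=7, M=97: x* = 1/3·97/6.75 = 4.7901, y* = 9.2381.

x* = 4.7901, y* = 9.2381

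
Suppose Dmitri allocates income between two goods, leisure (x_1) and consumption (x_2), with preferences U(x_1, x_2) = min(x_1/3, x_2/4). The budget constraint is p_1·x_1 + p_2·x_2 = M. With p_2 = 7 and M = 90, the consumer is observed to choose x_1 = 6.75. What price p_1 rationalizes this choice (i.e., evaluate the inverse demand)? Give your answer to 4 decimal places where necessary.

Leontief preferences: the optimum is at the kink where x_1/3 = x_2/4, i.e. x_2 = (4/3)·x_1.
Budget: p_1·x_1 + p_2·(4/3)·x_1 = M, so (3·p_1 + 4·p_2)·x_1 = 3·M.
Demand: x_1*(p_1,p_2,M) = 3·M/(3·p_1 + 4·p_2), x_2* = 4·M/(3·p_1 + 4·p_2).
Set x_1* = 6.75 in the demand function and solve for p_1: p_1 = 4.

p_1 = 4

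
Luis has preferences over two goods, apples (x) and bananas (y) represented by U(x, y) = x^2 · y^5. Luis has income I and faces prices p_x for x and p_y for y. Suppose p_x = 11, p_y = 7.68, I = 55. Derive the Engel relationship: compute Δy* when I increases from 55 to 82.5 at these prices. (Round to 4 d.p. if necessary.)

Tangency: MRS = (2/5)·y/x = p_x/p_y.
So 2·p_y·y = 5·p_x·x; combined with the budget, a share 2/7 of income goes to x.
Demand: x*(p_x,p_y,I) = 2/7·I/p_x and y* = 5/7·I/p_y.
At p_x=11, p_y=7.68, I=55: y* = 5/7·55/7.68 = 5.1153.
At I' = 82.5: y* = 7.673. Change: 7.673 − 5.1153 = 2.5577.

Δy* = 2.5577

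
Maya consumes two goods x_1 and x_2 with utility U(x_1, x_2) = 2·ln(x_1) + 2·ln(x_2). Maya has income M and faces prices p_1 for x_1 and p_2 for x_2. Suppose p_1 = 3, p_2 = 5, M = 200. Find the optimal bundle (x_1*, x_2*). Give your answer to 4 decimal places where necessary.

Tangency: MRS = x_2/x_1 = p_1/p_2.
Rearranging, p_2·x_2 = p_1·x_1. Substituting into the budget gives p_1·x_1·(1 + 1) = M.
Demand: x_1*(p_1,p_2,M) = 0.5·M/p_1 and x_2* = 0.5·M/p_2.
At p_1=3, p_2=5, M=200: x_1* = 0.5·200/3 = 33.3333, x_2* = 20.

x_1* = 33.3333, x_2* = 20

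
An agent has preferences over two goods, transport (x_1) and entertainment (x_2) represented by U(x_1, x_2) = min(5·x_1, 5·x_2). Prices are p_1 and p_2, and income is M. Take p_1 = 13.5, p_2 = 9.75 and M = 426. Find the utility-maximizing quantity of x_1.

Leontief preferences: the optimum is at the kink where x_1/5 = x_2/5, i.e. x_2 = x_1.
Budget: p_1·x_1 + p_2·x_1 = M, so (5·p_1 + 5·p_2)·x_1 = 5·M.
Demand: x_1*(p_1,p_2,M) = 5·M/(5·p_1 + 5·p_2), x_2* = 5·M/(5·p_1 + 5·p_2).
Here 5·13.5 + 5·9.75 = 116.25, giving x_1* = 18.3226.

x_1* = 18.3226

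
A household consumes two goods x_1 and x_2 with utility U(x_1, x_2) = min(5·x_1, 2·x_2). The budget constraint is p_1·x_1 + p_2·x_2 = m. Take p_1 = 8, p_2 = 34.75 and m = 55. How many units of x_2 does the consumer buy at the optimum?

Leontief preferences: the optimum is at the kink where x_1/2 = x_2/5, i.e. x_2 = (5/2)·x_1.
Budget: p_1·x_1 + p_2·(5/2)·x_1 = m, so (2·p_1 + 5·p_2)·x_1 = 2·m.
Demand: x_1*(p_1,p_2,m) = 2·m/(2·p_1 + 5·p_2), x_2* = 5·m/(2·p_1 + 5·p_2).
Here 2·8 + 5·34.75 = 189.75, giving x_2* = 1.4493.

x_2* = 1.4493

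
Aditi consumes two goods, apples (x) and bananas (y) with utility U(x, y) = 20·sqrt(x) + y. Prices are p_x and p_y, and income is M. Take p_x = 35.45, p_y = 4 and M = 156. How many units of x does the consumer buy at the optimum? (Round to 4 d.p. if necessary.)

x* = 1.2732

MU_x = 10/√x, MU_y = 1. Tangency: 10/√x = p_x/p_y.
Solve: √x = 10·p_y/p_x, so x*(p_x,p_y) = (10·p_y/p_x)², and y* = (M − p_x·x*)/p_y.
Plugging in: x* = (10·4/35.45)² = 1.2732.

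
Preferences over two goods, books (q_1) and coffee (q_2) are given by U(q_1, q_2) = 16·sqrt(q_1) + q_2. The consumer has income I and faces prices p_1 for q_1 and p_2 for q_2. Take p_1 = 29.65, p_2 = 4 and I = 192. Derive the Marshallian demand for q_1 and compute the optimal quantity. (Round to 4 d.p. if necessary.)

q_1* = 1.1648

Solve: √q_1 = 8·p_2/p_1, so q_1*(p_1,p_2) = (8·p_2/p_1)², and q_2* = (I − p_1·q_1*)/p_2.
Plugging in: q_1* = (8·4/29.65)² = 1.1648.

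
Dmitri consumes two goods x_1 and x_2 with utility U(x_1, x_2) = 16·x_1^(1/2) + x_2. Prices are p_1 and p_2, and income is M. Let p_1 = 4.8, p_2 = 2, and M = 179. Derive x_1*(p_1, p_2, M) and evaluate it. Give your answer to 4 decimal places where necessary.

Set MRS = p_1/p_2: 8·x_1^(−1/2) = p_1/p_2.
Thus x_1* = (8·p_2/p_1)² — independent of M — with the rest of income spent on x_2.
Plugging in: x_1* = (8·2/4.8)² = 11.1111.

x_1* = 11.1111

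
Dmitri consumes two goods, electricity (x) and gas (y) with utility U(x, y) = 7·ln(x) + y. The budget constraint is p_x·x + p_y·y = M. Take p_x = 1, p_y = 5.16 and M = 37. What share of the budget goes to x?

So x*(p_x,p_y) = 7·p_y/p_x, independent of income; and y* = (M − 7·p_y)/p_y.
At the given prices: x* = 7·5.16/1 = 36.12, and y* = 0.1705.
Expenditure on x: 1·36.12 = 36.12; share = 0.9762.

share on x = 0.9762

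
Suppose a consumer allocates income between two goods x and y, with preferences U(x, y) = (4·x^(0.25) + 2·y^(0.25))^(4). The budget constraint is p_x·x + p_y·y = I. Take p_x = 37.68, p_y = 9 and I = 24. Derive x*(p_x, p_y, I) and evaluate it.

MU_x ∝ 4·x^(-0.75), MU_y ∝ 2·y^(-0.75), so MRS = 2·(y/x)^(0.75) = p_x/p_y.
Hence y/x = ((1/2)·p_x/p_y)^(1/(0.75)), i.e. raised to the 4/3 power.
With the ratio pinned down, the budget gives x* = I/(p_x + p_y·(y/x)) and y* = (y/x)·x*.
Numerically y/x = 2.677839, so x* = 24/(37.68 + 9·2.677839) = 0.3885.

x* = 0.3885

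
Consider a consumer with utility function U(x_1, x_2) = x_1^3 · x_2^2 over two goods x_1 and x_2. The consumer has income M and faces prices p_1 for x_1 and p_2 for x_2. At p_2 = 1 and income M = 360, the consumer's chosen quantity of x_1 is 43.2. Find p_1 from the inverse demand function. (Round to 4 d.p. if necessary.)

p_1 = 5

MU_x_1/MU_x_2 = (3·x_2)/(2·x_1); tangency sets this equal to p_1/p_2.
Rearranging, p_2·x_2 = (2/3)·p_1·x_1. Substituting into the budget gives p_1·x_1·(1 + (2/3)) = M.
Demand: x_1*(p_1,p_2,M) = 0.6·M/p_1 and x_2* = 0.4·M/p_2.
Set x_1* = 43.2 in the demand function and solve for p_1: p_1 = 5.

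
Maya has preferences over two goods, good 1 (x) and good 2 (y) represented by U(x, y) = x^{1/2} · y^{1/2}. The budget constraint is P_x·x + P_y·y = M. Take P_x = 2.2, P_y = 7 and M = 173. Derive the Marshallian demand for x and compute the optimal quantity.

The MRS is y/x. Set MRS = P_x/P_y.
So 0.5·P_y·y = 0.5·P_x·x; combined with the budget, a share 0.5 of income goes to x.
Demand: x*(P_x,P_y,M) = 0.5·M/P_x and y* = 0.5·M/P_y.
At P_x=2.2, P_y=7, M=173: x* = 0.5·173/2.2 = 39.3182.

x* = 39.3182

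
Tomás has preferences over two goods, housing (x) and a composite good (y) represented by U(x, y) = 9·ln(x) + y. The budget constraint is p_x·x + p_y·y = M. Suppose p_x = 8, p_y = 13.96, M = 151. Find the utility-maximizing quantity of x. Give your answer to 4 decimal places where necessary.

x* = 15.705

MU_x = 9/x, MU_y = 1. Tangency: 9/x = p_x/p_y.
So x*(p_x,p_y) = 9·p_y/p_x, independent of income; and y* = (M − 9·p_y)/p_y.
At the given prices: x* = 9·13.96/8 = 15.705.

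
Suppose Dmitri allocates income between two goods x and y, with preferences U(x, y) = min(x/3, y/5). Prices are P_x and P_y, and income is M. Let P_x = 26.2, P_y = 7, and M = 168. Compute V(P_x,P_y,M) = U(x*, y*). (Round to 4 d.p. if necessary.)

V = 1.4789

Leontief preferences: the optimum is at the kink where x/3 = y/5, i.e. y = (5/3)·x.
Budget: P_x·x + P_y·(5/3)·x = M, so (3·P_x + 5·P_y)·x = 3·M.
Demand: x*(P_x,P_y,M) = 3·M/(3·P_x + 5·P_y), y* = 5·M/(3·P_x + 5·P_y).
Here 3·26.2 + 5·7 = 113.6, giving x* = 4.4366 and y* = 7.3944.
Utility at the optimum: U(4.4366, 7.3944) = 1.4789.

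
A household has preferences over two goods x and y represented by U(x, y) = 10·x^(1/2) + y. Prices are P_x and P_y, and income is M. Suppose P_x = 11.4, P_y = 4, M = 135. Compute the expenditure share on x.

share on x = 0.2599

MU_x = 5/√x, MU_y = 1. Tangency: 5/√x = P_x/P_y.
Thus x* = (5·P_y/P_x)² — independent of M — with the rest of income spent on y.
Plugging in: x* = (5·4/11.4)² = 3.0779, y* = 24.9781.
Expenditure on x: 11.4·3.0779 = 35.0877; share = 0.2599.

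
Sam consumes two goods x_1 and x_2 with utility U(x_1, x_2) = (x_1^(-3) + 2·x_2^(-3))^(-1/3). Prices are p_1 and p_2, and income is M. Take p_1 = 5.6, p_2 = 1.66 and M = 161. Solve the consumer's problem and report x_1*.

MU_x_1 ∝ x_1^(-4), MU_x_2 ∝ 2·x_2^(-4), so MRS = (1/2)·(x_2/x_1)^(4) = p_1/p_2.
Hence x_2/x_1 = (2·p_1/p_2)^(1/(4)), i.e. raised to the 0.25 power.
Substitute x_2 = (x_2/x_1)·x_1 into the budget: x_1* = M/(p_1 + p_2·(x_2/x_1)).
Numerically x_2/x_1 = 1.611675, so x_1* = 161/(5.6 + 1.66·1.611675) = 19.4553.

x_1* = 19.4553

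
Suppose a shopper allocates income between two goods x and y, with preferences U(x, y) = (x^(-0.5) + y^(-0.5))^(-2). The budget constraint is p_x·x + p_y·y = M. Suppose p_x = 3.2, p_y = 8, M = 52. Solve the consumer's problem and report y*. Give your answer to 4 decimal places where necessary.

y* = 3.7425

From the CES first-order condition, (y/x)^(1.5) = p_x/p_y.
Hence y/x = (p_x/p_y)^(1/(1.5)), i.e. raised to the 2/3 power.
Substitute y = (y/x)·x into the budget: x* = M/(p_x + p_y·(y/x)).
Numerically y/x = 0.542884, so x* = 52/(3.2 + 8·0.542884) = 6.8937 and y* = 0.542884·6.8937 = 3.7425.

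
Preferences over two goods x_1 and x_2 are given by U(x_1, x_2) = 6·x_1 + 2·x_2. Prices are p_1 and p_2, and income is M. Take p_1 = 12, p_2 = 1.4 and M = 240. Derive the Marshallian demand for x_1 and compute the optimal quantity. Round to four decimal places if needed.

x_2 gives more utility per dollar, so spend all income on x_2: x_2* = M/p_2, x_1* = 0.
Numerically: x_1* = 0, x_2* = 171.4286.

x_1* = 0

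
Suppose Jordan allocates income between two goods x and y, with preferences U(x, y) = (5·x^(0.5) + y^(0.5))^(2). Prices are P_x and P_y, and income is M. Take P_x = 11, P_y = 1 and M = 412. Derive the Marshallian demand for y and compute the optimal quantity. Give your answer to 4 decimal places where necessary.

MRS = MU_x/MU_y = 5·(y/x)^(0.5). Set equal to P_x/P_y.
Hence y/x = ((1/5)·P_x/P_y)^(1/(0.5)), i.e. raised to the 2 power.
Substitute y = (y/x)·x into the budget: x* = M/(P_x + P_y·(y/x)).
Numerically y/x = 4.84, so x* = 412/(11 + 1·4.84) = 26.0101 and y* = 4.84·26.0101 = 125.8889.

y* = 125.8889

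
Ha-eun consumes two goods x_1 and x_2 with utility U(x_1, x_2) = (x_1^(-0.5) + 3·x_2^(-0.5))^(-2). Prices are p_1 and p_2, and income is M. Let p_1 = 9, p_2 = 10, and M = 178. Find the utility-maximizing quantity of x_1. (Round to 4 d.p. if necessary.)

From the CES first-order condition, (1/3)·(x_2/x_1)^(1.5) = p_1/p_2.
Solve for the ratio: x_2/x_1 = [3·p_1/p_2]^(2/3).
With the ratio pinned down, the budget gives x_1* = M/(p_1 + p_2·(x_2/x_1)) and x_2* = (x_2/x_1)·x_1*.
Numerically x_2/x_1 = 1.938991, so x_1* = 178/(9 + 10·1.938991) = 6.2698.

x_1* = 6.2698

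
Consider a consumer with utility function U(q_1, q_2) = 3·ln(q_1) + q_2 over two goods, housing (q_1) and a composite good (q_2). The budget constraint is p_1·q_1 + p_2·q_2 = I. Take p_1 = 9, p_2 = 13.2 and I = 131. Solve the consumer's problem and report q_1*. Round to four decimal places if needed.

MU_q_1 = 3/q_1, MU_q_2 = 1. Tangency: 3/q_1 = p_1/p_2.
So q_1*(p_1,p_2) = 3·p_2/p_1, independent of income; and q_2* = (I − 3·p_2)/p_2.
At the given prices: q_1* = 3·13.2/9 = 4.4.

q_1* = 4.4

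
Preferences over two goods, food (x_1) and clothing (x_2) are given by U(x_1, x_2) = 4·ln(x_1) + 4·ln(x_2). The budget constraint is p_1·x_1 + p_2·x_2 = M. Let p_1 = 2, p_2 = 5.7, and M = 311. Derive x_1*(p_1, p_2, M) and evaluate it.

MU_x_1/MU_x_2 = (4·x_2)/(4·x_1); tangency sets this equal to p_1/p_2.
So 4·p_2·x_2 = 4·p_1·x_1; combined with the budget, a share 0.5 of income goes to x_1.
Demand: x_1*(p_1,p_2,M) = 0.5·M/p_1 and x_2* = 0.5·M/p_2.
At p_1=2, p_2=5.7, M=311: x_1* = 0.5·311/2 = 77.75.

x_1* = 77.75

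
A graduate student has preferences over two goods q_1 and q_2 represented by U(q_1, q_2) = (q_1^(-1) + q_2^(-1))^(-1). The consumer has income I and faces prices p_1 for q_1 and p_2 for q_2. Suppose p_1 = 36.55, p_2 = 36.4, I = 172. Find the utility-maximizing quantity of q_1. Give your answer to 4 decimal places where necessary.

MU_q_1 ∝ q_1^(-2), MU_q_2 ∝ q_2^(-2), so MRS = (q_2/q_1)^(2) = p_1/p_2.
Hence q_2/q_1 = (p_1/p_2)^(1/(2)), i.e. raised to the 0.5 power.
With the ratio pinned down, the budget gives q_1* = I/(p_1 + p_2·(q_2/q_1)) and q_2* = (q_2/q_1)·q_1*.
Numerically q_2/q_1 = 1.002058, so q_1* = 172/(36.55 + 36.4·1.002058) = 2.3554.

q_1* = 2.3554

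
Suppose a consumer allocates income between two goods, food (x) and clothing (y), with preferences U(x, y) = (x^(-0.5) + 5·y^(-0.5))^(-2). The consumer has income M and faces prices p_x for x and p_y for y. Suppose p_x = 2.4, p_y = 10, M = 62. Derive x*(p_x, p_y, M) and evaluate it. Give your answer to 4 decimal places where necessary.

x* = 4.528

From the CES first-order condition, (1/5)·(y/x)^(1.5) = p_x/p_y.
Solve for the ratio: y/x = [5·p_x/p_y]^(2/3).
With the ratio pinned down, the budget gives x* = M/(p_x + p_y·(y/x)) and y* = (y/x)·x*.
Numerically y/x = 1.129243, so x* = 62/(2.4 + 10·1.129243) = 4.528.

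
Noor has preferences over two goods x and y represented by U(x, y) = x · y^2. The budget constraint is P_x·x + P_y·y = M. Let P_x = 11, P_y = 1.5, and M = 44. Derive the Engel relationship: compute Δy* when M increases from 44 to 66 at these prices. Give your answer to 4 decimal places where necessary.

MU_x/MU_y = (y)/(2·x); tangency sets this equal to P_x/P_y.
So P_y·y = 2·P_x·x; combined with the budget, a share 1/3 of income goes to x.
Demand: x*(P_x,P_y,M) = 1/3·M/P_x and y* = 2/3·M/P_y.
At P_x=11, P_y=1.5, M=44: y* = 2/3·44/1.5 = 19.5556.
At M' = 66: y* = 29.3333. Change: 29.3333 − 19.5556 = 9.7778.

Δy* = 9.7778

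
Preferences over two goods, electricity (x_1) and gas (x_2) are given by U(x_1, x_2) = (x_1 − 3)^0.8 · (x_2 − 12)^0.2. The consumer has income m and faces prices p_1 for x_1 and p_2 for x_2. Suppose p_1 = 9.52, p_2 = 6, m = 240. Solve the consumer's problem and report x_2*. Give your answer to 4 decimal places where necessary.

Let x_1' = x_1−3, x_2' = x_2−12. MRS = 4·x_2'/x_1' = p_1/p_2.
After buying the subsistence bundle (3, 12), a share 0.8 of the remaining income goes to x_1: x_1* = 3 + 0.8·(m − 3p_1 − 12p_2)/p_1.
Discretionary income = 240 − 3·9.52 − 12·6 = 139.44; x_2* = 12 + 0.2·139.44/6 = 16.648.

x_2* = 16.648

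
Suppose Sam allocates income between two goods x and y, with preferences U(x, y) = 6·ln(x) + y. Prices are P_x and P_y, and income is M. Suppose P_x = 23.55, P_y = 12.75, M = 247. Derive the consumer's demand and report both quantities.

x* = 3.2484, y* = 13.3725

MU_x = 6/x, MU_y = 1. Tangency: 6/x = P_x/P_y.
So x*(P_x,P_y) = 6·P_y/P_x, independent of income; and y* = (M − 6·P_y)/P_y.
At the given prices: x* = 6·12.75/23.55 = 3.2484, and y* = 13.3725.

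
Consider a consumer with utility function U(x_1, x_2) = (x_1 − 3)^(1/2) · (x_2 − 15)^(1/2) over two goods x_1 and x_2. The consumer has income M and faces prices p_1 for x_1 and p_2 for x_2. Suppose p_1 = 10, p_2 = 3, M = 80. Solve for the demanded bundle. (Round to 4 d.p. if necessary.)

Let x_1' = x_1−3, x_2' = x_2−15. MRS = x_2'/x_1' = p_1/p_2.
Substituting into the budget: x_1* = 3 + 0.5·(M − 3·p_1 − 15·p_2)/p_1, and x_2* = 15 + 0.5·(…)/p_2.
Discretionary income = 80 − 3·10 − 15·3 = 5; x_1* = 3 + 0.5·5/10 = 3.25; x_2* = 15 + 0.5·5/3 = 15.8333.

x_1* = 3.25, x_2* = 15.8333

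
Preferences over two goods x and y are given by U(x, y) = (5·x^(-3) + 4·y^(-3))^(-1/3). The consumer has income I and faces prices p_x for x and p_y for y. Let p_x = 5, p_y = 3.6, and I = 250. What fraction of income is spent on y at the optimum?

MRS = MU_x/MU_y = (5/4)·(y/x)^(4). Set equal to p_x/p_y.
Hence y/x = ((4/5)·p_x/p_y)^(1/(4)), i.e. raised to the 0.25 power.
With the ratio pinned down, the budget gives x* = I/(p_x + p_y·(y/x)) and y* = (y/x)·x*.
Numerically y/x = 1.02669, so x* = 250/(5 + 3.6·1.02669) = 28.7486 and y* = 1.02669·28.7486 = 29.5159.
Expenditure on y: 3.6·29.5159 = 106.2571; share = 0.425.

share on y = 0.425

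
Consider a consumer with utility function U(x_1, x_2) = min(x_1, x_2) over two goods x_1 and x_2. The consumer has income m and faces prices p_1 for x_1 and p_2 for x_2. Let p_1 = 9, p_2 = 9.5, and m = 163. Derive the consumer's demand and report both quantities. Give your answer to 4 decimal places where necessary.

x_1* = 8.8108, x_2* = 8.8108

Leontief preferences: the optimum is at the kink where x_1/1 = x_2/1, i.e. x_2 = x_1.
Budget: p_1·x_1 + p_2·x_1 = m, so (p_1 + p_2)·x_1 = m.
Demand: x_1*(p_1,p_2,m) = m/(p_1 + p_2), x_2* = m/(p_1 + p_2).
Here 9 + 9.5 = 18.5, giving x_1* = 8.8108 and x_2* = 8.8108.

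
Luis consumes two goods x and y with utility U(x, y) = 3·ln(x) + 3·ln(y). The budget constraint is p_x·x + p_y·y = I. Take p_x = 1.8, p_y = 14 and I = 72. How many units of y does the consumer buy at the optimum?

y* = 2.5714

The MRS is y/x. Set MRS = p_x/p_y.
So 3·p_y·y = 3·p_x·x; combined with the budget, a share 0.5 of income goes to x.
Demand: x*(p_x,p_y,I) = 0.5·I/p_x and y* = 0.5·I/p_y.
At p_x=1.8, p_y=14, I=72: y* = 0.5·72/14 = 2.5714.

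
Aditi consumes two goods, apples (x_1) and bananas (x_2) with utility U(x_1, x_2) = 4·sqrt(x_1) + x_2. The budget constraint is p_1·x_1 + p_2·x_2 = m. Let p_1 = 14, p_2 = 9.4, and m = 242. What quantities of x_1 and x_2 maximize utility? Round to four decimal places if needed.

Set MRS = p_1/p_2: 2·x_1^(−1/2) = p_1/p_2.
Solve: √x_1 = 2·p_2/p_1, so x_1*(p_1,p_2) = (2·p_2/p_1)², and x_2* = (m − p_1·x_1*)/p_2.
Plugging in: x_1* = (2·9.4/14)² = 1.8033, x_2* = 23.059.

x_1* = 1.8033, x_2* = 23.059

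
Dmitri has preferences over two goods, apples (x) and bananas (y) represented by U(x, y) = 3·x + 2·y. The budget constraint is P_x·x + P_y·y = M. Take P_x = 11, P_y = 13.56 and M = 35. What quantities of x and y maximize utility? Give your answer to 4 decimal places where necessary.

Linear utility — the consumer picks whichever good has higher MU/price: 3/11 = 0.2727 vs 2/13.56 = 0.1475.
x gives more utility per dollar, so spend all income on x: x* = M/P_x, y* = 0.
Numerically: x* = 3.1818, y* = 0.

x* = 3.1818, y* = 0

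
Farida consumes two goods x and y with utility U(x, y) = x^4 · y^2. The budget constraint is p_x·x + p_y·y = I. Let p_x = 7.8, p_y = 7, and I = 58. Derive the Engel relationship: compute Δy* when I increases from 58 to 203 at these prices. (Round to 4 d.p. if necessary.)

Δy* = 6.9048

Demand: x*(p_x,p_y,I) = 2/3·I/p_x and y* = 1/3·I/p_y.
At p_x=7.8, p_y=7, I=58: y* = 1/3·58/7 = 2.7619.
At I' = 203: y* = 9.6667. Change: 9.6667 − 2.7619 = 6.9048.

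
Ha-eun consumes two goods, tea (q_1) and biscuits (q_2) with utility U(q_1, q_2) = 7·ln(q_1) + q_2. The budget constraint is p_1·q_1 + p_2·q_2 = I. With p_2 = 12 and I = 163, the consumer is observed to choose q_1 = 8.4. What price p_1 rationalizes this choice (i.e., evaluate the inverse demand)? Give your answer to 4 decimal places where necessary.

Set MRS = p_1/p_2: (7/q_1)/1 = p_1/p_2.
So q_1*(p_1,p_2) = 7·p_2/p_1, independent of income; and q_2* = (I − 7·p_2)/p_2.
Set q_1* = 8.4 in the demand function and solve for p_1: p_1 = 10.

p_1 = 10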